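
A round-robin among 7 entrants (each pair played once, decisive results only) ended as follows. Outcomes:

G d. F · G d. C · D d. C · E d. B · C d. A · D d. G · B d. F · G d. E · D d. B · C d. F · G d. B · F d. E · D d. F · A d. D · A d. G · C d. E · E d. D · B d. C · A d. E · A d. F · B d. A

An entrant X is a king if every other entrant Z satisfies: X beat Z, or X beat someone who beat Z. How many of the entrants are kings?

A reaches everyone (king).
B reaches everyone (king).
C reaches everyone (king).
D reaches everyone (king).
E reaches everyone (king).
F cannot reach A, C, G in two steps.
G reaches everyone (king).
Kings: A, B, C, D, E, G — 6.

6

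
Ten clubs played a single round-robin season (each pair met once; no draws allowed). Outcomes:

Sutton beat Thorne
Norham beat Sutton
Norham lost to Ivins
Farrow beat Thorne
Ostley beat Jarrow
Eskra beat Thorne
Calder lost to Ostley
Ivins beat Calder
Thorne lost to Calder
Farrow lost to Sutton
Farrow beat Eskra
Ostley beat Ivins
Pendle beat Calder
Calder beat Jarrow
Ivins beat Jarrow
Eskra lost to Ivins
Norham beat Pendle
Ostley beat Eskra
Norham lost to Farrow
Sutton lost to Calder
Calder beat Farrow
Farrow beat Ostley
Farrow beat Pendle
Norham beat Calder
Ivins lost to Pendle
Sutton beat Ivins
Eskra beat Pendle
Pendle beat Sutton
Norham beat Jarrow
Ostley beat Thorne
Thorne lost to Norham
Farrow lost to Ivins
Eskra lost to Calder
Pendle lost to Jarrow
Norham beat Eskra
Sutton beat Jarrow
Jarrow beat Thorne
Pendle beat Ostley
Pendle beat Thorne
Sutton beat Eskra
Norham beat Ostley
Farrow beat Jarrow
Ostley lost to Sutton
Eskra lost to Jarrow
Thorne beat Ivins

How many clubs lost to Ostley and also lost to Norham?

Ostley beat: Thorne, Eskra, Jarrow, Ivins, Calder.
Norham beat: Thorne, Pendle, Eskra, Ostley, Jarrow, Calder, Sutton.
Both beat: Thorne, Eskra, Jarrow, Calder — 4.

4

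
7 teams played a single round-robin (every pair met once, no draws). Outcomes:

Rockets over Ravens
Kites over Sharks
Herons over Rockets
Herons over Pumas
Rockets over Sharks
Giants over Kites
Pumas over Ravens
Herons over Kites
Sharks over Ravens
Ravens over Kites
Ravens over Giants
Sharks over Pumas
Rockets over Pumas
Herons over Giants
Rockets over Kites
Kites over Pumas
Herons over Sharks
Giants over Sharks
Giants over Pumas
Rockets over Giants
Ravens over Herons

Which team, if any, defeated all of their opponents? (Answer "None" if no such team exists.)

Highest win total is Rockets with 5 (out of 6 possible).
Rockets lost to Herons, so no team went undefeated.

None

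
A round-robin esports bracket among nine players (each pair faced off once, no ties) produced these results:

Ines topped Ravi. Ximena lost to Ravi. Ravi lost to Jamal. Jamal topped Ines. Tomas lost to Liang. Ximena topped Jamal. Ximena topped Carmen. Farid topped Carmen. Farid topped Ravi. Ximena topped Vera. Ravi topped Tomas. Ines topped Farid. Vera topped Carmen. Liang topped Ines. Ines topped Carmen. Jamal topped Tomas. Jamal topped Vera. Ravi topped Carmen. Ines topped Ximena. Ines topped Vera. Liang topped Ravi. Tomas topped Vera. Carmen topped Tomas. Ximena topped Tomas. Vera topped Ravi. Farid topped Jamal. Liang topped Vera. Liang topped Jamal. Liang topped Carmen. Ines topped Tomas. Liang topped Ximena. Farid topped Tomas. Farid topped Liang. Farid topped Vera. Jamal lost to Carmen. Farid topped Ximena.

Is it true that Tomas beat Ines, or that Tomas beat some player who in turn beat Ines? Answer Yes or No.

No

Tomas did not beat Ines directly.
Tomas beat Vera, but each of them lost to Ines. No two-step path.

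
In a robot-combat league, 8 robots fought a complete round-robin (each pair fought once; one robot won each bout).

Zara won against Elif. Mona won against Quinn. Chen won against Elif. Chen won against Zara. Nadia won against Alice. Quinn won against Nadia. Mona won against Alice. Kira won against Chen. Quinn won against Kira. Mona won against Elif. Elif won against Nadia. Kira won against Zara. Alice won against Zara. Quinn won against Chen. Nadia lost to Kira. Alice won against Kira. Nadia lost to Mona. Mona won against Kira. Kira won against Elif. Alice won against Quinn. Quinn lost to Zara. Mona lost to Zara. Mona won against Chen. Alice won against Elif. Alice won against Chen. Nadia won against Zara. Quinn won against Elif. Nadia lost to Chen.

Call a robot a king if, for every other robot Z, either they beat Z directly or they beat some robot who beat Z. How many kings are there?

5

Elif cannot reach Chen, Mona, Kira, Quinn in two steps.
Nadia reaches everyone (king).
Chen cannot reach Kira in two steps.
Mona reaches everyone (king).
Kira reaches everyone (king).
Quinn cannot reach Mona in two steps.
Alice reaches everyone (king).
Zara reaches everyone (king).
Kings: Nadia, Mona, Kira, Alice, Zara — 5.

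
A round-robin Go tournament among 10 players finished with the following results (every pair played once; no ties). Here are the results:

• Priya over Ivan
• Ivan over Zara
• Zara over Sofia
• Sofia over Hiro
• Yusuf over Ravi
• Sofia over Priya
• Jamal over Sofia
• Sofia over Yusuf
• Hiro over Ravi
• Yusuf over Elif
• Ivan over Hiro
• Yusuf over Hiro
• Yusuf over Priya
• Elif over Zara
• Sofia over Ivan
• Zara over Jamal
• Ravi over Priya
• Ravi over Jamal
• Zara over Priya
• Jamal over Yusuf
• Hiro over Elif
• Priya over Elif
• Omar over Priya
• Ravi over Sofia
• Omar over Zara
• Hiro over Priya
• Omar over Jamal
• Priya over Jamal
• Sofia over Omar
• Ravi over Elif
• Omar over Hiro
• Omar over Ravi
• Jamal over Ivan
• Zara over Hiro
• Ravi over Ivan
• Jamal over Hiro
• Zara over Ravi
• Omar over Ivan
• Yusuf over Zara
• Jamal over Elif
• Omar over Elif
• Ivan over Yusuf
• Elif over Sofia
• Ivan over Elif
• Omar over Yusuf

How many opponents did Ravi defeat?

Ravi's results: beat Sofia, Elif, Jamal, Priya, Ivan; lost to Omar, Hiro, Zara, Yusuf.
That is 5 wins.

5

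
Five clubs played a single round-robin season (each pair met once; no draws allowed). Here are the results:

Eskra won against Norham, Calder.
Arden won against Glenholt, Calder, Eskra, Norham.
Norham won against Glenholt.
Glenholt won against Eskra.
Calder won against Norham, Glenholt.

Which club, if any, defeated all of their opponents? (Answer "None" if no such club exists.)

Arden

Arden has 4 wins out of 4 opponents — a perfect record.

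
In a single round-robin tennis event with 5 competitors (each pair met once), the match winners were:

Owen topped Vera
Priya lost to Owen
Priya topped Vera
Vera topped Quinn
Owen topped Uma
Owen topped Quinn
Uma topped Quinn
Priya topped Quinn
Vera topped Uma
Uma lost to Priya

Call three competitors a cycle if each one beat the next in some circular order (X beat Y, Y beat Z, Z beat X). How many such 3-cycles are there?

Of the C(5,3) = 10 triples, the cyclic ones are: none.
That is 0.

0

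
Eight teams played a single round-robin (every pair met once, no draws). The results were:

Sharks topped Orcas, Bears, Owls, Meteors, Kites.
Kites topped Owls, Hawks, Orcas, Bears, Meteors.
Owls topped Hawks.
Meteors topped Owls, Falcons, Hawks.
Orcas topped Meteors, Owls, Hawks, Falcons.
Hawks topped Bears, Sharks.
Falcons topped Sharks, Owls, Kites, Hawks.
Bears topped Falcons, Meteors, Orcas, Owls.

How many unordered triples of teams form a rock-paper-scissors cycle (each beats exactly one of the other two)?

Win totals: Meteors 3, Owls 1, Sharks 5, Kites 5, Bears 4, Falcons 4, Orcas 4, Hawks 2.
A team with w wins dominates both others in C(w,2) triples; summing gives 3 + 0 + 10 + 10 + 6 + 6 + 6 + 1 = 42 transitive triples.
Total triples C(8,3) = 56, so cyclic triples = 56 − 42 = 14.

14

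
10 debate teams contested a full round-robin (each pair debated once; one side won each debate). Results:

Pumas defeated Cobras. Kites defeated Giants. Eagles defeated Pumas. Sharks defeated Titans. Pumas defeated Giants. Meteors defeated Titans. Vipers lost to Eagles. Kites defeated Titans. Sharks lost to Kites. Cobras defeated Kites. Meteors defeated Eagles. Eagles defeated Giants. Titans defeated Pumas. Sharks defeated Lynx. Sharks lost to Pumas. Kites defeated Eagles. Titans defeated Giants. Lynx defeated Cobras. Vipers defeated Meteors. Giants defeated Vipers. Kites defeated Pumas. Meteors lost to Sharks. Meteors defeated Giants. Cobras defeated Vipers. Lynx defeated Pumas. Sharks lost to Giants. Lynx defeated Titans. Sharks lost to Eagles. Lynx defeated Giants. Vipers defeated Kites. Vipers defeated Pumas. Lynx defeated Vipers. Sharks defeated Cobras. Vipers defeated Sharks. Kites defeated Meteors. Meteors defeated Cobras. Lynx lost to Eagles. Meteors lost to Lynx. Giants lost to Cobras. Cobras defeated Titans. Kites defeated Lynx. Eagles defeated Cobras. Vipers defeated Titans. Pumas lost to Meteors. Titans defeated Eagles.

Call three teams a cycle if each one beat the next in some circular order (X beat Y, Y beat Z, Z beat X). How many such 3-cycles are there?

Win totals: Sharks 4, Vipers 5, Meteors 5, Cobras 4, Lynx 6, Giants 2, Eagles 6, Kites 7, Pumas 3, Titans 3.
A team with w wins dominates both others in C(w,2) triples; summing gives 6 + 10 + 10 + 6 + 15 + 1 + 15 + 21 + 3 + 3 = 90 transitive triples.
Total triples C(10,3) = 120, so cyclic triples = 120 − 90 = 30.

30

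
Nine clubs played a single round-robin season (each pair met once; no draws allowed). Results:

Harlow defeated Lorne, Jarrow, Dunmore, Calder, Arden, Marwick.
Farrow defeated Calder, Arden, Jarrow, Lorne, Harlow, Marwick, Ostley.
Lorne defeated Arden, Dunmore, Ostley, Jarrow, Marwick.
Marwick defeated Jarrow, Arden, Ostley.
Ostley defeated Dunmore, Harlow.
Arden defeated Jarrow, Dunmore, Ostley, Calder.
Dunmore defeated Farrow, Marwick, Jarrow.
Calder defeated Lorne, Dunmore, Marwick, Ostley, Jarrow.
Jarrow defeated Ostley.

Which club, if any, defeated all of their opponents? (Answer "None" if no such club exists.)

None

Highest win total is Farrow with 7 (out of 8 possible).
Farrow lost to Dunmore, so no club went undefeated.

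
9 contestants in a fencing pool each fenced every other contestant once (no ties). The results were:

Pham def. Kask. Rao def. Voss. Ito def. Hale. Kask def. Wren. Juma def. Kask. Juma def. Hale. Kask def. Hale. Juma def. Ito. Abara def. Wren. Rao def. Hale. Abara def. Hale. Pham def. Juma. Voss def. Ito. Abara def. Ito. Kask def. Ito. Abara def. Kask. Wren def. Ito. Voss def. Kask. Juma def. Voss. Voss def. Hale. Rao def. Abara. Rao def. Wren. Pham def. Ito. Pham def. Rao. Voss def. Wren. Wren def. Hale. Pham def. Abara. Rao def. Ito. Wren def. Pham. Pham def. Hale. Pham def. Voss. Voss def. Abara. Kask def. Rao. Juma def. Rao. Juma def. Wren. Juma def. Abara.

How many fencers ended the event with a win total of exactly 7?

2

Win totals: Wren 3, Juma 7, Abara 4, Kask 4, Ito 1, Hale 0, Rao 5, Pham 7, Voss 5.
Exactly 7: Juma, Pham — 2 fencers.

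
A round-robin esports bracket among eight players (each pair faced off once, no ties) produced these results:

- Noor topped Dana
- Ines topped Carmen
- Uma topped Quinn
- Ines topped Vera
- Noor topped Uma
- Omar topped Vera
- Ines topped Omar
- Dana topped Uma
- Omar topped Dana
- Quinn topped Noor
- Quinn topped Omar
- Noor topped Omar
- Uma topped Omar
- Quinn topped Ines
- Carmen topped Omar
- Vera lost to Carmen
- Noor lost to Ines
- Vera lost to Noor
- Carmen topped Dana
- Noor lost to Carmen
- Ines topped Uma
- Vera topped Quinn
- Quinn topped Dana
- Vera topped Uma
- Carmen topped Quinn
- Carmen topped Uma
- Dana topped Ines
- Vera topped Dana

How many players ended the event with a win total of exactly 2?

3

Win totals: Dana 2, Ines 5, Vera 3, Omar 2, Uma 2, Quinn 4, Carmen 6, Noor 4.
Exactly 2: Dana, Omar, Uma — 3 players.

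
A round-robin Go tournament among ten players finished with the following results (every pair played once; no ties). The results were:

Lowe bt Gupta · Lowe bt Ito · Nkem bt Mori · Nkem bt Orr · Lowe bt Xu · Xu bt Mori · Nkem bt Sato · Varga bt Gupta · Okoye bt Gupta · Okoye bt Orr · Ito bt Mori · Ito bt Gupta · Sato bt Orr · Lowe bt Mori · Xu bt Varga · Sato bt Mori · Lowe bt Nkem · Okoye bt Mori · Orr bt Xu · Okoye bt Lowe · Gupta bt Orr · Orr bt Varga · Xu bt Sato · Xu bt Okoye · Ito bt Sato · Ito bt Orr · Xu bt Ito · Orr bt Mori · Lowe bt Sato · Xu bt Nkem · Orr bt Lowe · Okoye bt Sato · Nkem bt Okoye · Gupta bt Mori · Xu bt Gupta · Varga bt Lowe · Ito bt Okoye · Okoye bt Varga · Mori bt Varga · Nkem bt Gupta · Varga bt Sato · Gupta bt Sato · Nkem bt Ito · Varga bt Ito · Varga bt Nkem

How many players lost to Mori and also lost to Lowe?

Mori beat: Varga.
Lowe beat: Ito, Gupta, Xu, Sato, Nkem, Mori.
No one was beaten by both.

0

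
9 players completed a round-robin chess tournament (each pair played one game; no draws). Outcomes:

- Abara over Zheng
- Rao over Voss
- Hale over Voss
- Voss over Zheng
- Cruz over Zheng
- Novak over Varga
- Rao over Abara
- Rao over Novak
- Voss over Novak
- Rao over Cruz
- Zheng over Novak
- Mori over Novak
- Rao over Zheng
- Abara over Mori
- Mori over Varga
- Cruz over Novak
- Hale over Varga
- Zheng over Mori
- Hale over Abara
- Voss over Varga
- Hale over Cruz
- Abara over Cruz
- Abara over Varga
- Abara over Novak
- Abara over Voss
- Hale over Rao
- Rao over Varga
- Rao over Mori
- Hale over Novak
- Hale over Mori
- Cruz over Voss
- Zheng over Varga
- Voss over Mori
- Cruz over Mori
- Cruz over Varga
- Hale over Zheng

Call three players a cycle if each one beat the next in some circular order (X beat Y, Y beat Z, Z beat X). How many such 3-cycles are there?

Win totals: Hale 8, Varga 0, Zheng 3, Mori 2, Cruz 5, Novak 1, Rao 7, Abara 6, Voss 4.
A player with w wins dominates both others in C(w,2) triples; summing gives 28 + 0 + 3 + 1 + 10 + 0 + 21 + 15 + 6 = 84 transitive triples.
Total triples C(9,3) = 84, so cyclic triples = 84 − 84 = 0.

0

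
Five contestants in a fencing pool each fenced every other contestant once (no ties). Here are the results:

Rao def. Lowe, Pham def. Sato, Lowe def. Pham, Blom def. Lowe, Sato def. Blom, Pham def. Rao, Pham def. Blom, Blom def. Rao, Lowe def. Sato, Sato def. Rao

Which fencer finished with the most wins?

Win totals: Pham 3, Blom 2, Sato 2, Rao 1, Lowe 2.
Pham leads with 3 wins (next highest: 2).

Pham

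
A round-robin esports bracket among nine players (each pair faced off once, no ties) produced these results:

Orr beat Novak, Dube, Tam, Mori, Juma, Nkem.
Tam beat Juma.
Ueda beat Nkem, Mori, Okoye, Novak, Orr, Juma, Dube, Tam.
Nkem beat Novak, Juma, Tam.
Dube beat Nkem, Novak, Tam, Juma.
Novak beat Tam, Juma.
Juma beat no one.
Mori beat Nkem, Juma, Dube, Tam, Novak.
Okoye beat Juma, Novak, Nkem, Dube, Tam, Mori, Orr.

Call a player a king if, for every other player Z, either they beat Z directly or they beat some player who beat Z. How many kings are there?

Juma cannot reach Okoye, Novak, Tam, Nkem, Orr, Dube, Mori, Ueda in two steps.
Okoye cannot reach Ueda in two steps.
Novak cannot reach Okoye, Nkem, Orr, Dube, Mori, Ueda in two steps.
Tam cannot reach Okoye, Novak, Nkem, Orr, Dube, Mori, Ueda in two steps.
Nkem cannot reach Okoye, Orr, Dube, Mori, Ueda in two steps.
Orr cannot reach Okoye, Ueda in two steps.
Dube cannot reach Okoye, Orr, Mori, Ueda in two steps.
Mori cannot reach Okoye, Orr, Ueda in two steps.
Ueda reaches everyone (king).
Kings: Ueda — 1.

1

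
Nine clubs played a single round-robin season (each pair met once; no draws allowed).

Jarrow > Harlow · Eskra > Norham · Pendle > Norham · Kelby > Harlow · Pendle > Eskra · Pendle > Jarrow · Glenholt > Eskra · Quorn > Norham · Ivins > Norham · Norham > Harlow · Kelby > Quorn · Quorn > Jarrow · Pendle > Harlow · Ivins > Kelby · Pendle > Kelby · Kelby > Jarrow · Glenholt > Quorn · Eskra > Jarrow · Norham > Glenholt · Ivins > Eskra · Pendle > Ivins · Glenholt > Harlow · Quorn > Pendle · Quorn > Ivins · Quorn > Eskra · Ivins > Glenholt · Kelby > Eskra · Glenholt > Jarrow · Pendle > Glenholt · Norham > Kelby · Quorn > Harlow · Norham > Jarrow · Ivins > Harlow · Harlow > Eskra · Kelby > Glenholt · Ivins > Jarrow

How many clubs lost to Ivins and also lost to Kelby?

Ivins beat: Kelby, Eskra, Norham, Glenholt, Jarrow, Harlow.
Kelby beat: Eskra, Quorn, Glenholt, Jarrow, Harlow.
Both beat: Eskra, Glenholt, Jarrow, Harlow — 4.

4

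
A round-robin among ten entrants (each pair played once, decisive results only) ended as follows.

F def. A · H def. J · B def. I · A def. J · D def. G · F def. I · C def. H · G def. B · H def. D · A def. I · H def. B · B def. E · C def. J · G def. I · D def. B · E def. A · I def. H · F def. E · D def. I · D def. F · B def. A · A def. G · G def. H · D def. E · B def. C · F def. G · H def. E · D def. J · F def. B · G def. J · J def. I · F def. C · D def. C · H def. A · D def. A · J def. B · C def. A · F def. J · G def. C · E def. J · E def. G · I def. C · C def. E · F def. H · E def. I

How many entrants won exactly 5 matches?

Win totals: A 3, B 4, C 4, D 8, E 4, F 8, G 5, H 5, I 2, J 2.
Exactly 5: G, H — 2 entrants.

2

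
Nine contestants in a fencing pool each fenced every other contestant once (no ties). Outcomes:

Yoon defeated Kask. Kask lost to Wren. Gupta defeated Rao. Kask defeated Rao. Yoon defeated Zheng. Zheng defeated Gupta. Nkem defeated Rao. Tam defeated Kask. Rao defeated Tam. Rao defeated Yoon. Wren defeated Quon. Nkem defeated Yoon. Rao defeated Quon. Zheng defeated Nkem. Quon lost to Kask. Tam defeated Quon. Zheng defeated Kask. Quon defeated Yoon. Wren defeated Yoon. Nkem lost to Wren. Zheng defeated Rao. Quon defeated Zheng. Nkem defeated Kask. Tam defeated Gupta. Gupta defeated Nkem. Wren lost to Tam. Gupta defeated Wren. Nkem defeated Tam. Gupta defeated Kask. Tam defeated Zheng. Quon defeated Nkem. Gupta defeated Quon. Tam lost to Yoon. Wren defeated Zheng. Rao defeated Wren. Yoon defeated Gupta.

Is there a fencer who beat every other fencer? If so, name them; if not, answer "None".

None

Highest win total is Wren with 5 (out of 8 possible).
Wren lost to Tam, Gupta, Rao, so no fencer went undefeated.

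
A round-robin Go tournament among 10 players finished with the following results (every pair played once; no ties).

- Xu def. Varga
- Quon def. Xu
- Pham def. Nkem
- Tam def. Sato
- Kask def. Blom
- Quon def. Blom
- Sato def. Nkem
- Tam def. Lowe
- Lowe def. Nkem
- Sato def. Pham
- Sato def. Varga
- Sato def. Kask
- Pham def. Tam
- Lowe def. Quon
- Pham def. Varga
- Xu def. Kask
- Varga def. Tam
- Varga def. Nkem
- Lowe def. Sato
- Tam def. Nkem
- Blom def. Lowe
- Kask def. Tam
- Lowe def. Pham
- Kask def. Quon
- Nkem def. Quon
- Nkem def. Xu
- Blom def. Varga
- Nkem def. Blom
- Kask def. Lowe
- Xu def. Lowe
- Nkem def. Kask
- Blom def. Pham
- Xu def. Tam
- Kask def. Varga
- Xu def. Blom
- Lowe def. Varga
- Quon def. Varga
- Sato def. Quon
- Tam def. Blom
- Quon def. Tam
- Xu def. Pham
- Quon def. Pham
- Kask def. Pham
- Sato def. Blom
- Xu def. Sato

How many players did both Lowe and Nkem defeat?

1

Lowe beat: Sato, Nkem, Varga, Quon, Pham.
Nkem beat: Kask, Xu, Blom, Quon.
Both beat: Quon — 1.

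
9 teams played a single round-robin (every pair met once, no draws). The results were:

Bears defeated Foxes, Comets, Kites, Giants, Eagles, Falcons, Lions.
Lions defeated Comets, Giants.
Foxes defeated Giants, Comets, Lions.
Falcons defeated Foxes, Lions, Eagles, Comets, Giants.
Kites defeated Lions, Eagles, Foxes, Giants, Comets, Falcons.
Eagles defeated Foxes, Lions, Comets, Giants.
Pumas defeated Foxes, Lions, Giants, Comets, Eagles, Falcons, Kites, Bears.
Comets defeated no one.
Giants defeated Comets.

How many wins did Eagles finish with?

4

Eagles' results: beat Lions, Comets, Foxes, Giants; lost to Falcons, Pumas, Bears, Kites.
That is 4 wins.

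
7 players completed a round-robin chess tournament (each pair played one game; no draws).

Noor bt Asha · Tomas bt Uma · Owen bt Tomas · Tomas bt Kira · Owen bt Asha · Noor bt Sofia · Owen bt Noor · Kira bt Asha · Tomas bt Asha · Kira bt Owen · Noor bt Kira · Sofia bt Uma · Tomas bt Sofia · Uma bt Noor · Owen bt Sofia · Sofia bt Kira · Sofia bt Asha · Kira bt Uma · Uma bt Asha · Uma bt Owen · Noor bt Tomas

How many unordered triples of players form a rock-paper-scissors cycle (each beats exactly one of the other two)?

8

Win totals: Sofia 3, Asha 0, Tomas 4, Owen 4, Kira 3, Noor 4, Uma 3.
A player with w wins dominates both others in C(w,2) triples; summing gives 3 + 0 + 6 + 6 + 3 + 6 + 3 = 27 transitive triples.
Total triples C(7,3) = 35, so cyclic triples = 35 − 27 = 8.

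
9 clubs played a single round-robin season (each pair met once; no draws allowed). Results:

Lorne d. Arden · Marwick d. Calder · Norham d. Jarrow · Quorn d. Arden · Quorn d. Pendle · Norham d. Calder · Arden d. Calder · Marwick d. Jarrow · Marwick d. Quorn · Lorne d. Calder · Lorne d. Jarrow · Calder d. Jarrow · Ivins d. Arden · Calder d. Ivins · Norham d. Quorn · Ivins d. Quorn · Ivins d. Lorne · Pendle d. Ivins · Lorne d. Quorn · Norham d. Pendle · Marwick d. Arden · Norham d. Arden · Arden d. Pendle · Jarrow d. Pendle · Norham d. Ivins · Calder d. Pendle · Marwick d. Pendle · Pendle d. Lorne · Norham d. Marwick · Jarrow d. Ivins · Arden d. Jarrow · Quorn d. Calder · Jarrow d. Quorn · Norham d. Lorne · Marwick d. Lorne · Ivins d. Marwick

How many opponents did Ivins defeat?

4

Ivins' results: beat Quorn, Lorne, Marwick, Arden; lost to Jarrow, Norham, Calder, Pendle.
That is 4 wins.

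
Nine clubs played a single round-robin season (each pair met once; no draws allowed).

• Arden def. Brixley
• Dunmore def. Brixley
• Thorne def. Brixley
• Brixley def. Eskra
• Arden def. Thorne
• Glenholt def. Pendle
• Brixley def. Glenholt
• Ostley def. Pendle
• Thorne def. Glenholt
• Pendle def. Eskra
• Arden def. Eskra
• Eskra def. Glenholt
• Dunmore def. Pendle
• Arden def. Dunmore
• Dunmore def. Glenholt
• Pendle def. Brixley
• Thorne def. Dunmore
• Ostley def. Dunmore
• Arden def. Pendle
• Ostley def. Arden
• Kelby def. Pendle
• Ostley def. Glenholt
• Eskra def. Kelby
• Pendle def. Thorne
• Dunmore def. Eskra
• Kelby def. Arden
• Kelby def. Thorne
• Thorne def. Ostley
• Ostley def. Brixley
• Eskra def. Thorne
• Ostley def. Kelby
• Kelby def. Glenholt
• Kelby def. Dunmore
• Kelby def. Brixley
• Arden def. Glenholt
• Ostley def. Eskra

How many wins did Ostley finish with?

Ostley's results: beat Dunmore, Brixley, Glenholt, Eskra, Arden, Pendle, Kelby; lost to Thorne.
That is 7 wins.

7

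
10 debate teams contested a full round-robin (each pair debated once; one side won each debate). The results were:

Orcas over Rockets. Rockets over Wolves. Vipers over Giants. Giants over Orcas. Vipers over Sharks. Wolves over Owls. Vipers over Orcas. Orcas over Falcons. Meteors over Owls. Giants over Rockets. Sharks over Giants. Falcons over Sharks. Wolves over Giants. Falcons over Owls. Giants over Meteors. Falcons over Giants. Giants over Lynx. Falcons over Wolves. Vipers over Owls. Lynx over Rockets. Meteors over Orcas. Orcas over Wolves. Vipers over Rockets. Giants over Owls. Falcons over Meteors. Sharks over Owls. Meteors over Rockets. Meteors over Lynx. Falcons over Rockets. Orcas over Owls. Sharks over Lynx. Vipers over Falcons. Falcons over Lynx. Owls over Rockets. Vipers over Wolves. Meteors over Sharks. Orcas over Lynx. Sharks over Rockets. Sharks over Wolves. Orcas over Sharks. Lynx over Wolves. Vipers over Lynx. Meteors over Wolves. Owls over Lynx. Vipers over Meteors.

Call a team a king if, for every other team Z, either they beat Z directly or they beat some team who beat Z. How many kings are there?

1

Lynx cannot reach Falcons, Orcas, Vipers, Meteors, Sharks in two steps.
Rockets cannot reach Lynx, Falcons, Orcas, Vipers, Meteors, Sharks in two steps.
Giants cannot reach Vipers in two steps.
Owls cannot reach Giants, Falcons, Orcas, Vipers, Meteors, Sharks in two steps.
Falcons cannot reach Vipers in two steps.
Wolves cannot reach Falcons, Vipers, Sharks in two steps.
Orcas cannot reach Vipers in two steps.
Vipers reaches everyone (king).
Meteors cannot reach Vipers in two steps.
Sharks cannot reach Falcons, Vipers in two steps.
Kings: Vipers — 1.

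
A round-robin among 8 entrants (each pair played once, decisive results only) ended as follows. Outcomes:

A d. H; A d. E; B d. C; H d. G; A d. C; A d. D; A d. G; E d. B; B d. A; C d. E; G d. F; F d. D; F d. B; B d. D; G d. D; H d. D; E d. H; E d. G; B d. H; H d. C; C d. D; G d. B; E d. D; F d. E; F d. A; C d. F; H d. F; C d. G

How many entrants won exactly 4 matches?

5

Win totals: A 5, B 4, C 4, D 0, E 4, F 4, G 3, H 4.
Exactly 4: B, C, E, F, H — 5 entrants.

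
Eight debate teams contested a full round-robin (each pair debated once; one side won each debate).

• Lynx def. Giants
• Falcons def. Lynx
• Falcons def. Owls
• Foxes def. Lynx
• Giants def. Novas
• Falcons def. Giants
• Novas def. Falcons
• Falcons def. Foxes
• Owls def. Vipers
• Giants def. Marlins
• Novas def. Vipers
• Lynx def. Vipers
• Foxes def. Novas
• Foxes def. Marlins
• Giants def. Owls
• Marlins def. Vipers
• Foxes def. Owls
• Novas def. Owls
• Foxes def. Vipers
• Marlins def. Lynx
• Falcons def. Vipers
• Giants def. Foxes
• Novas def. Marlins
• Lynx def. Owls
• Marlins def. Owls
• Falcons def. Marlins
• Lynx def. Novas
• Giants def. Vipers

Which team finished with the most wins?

Win totals: Giants 5, Foxes 5, Owls 1, Vipers 0, Falcons 6, Novas 4, Lynx 4, Marlins 3.
Falcons leads with 6 wins (next highest: 5).

Falcons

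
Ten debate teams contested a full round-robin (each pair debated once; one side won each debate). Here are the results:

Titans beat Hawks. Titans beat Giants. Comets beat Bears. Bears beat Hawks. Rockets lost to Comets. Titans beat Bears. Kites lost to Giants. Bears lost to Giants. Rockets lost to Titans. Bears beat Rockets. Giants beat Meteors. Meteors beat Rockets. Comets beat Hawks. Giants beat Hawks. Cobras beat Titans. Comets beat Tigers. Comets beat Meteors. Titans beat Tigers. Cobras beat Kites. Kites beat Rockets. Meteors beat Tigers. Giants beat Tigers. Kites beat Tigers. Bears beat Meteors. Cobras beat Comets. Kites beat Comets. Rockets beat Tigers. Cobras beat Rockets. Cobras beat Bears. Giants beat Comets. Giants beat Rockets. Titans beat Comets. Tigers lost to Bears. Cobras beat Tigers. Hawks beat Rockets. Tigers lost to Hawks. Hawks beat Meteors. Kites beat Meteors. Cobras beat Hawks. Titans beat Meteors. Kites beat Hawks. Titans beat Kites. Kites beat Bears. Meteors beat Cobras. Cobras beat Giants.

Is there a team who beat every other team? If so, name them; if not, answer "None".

None

Highest win total is Titans with 8 (out of 9 possible).
Titans lost to Cobras, so no team went undefeated.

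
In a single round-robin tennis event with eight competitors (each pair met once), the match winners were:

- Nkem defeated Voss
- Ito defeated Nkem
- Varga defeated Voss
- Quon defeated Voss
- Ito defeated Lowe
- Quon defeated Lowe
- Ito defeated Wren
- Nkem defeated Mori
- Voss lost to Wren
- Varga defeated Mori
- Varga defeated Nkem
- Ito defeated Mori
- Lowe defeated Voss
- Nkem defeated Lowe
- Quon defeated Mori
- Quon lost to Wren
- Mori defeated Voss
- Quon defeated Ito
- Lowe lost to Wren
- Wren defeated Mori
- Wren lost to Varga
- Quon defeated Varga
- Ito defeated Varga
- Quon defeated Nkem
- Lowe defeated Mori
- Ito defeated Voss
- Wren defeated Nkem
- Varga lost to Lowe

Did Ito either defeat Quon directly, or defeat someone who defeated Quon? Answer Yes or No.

Yes

Ito did not beat Quon directly.
Ito beat Lowe, Varga, Wren, Voss, Nkem, Mori. Of those, Wren beat Quon.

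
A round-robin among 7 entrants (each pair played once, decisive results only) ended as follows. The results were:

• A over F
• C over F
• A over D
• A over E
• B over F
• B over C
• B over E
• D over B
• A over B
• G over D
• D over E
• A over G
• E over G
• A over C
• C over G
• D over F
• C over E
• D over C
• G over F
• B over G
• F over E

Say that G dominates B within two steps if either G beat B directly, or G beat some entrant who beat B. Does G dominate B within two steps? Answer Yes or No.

Yes

G did not beat B directly.
G beat D, F. Of those, D beat B.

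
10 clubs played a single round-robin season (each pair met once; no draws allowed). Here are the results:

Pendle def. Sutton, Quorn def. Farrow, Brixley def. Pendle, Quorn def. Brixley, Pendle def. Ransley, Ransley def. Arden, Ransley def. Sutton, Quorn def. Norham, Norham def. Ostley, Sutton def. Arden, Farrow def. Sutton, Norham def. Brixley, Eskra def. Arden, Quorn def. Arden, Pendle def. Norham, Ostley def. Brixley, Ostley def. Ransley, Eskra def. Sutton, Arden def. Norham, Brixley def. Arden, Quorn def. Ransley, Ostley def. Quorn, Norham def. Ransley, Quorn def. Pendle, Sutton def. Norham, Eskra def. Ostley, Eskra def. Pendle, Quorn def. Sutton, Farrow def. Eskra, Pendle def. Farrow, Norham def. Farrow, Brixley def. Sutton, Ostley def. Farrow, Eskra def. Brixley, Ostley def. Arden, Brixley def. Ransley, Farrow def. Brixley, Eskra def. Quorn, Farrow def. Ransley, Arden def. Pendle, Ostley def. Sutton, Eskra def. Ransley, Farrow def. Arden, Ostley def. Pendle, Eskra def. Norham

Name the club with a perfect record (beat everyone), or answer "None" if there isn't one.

Highest win total is Eskra with 8 (out of 9 possible).
Eskra lost to Farrow, so no club went undefeated.

None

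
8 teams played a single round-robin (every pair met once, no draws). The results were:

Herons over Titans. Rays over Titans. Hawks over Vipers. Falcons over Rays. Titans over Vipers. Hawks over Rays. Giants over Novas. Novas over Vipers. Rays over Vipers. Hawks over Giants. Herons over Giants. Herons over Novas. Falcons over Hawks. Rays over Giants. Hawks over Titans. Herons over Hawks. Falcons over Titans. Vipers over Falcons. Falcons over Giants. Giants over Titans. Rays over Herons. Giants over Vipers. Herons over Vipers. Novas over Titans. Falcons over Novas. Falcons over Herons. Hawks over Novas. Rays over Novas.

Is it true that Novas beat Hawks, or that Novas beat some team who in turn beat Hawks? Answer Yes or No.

Novas did not beat Hawks directly.
Novas beat Titans, Vipers, but each of them lost to Hawks. No two-step path.

No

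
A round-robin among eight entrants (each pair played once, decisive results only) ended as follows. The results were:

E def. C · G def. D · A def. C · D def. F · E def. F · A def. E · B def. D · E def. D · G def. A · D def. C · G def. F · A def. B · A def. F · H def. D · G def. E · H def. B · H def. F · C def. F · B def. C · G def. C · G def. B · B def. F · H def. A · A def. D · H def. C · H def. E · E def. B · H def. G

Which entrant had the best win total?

Win totals: A 5, B 3, C 1, D 2, E 4, F 0, G 6, H 7.
H leads with 7 wins (next highest: 6).

H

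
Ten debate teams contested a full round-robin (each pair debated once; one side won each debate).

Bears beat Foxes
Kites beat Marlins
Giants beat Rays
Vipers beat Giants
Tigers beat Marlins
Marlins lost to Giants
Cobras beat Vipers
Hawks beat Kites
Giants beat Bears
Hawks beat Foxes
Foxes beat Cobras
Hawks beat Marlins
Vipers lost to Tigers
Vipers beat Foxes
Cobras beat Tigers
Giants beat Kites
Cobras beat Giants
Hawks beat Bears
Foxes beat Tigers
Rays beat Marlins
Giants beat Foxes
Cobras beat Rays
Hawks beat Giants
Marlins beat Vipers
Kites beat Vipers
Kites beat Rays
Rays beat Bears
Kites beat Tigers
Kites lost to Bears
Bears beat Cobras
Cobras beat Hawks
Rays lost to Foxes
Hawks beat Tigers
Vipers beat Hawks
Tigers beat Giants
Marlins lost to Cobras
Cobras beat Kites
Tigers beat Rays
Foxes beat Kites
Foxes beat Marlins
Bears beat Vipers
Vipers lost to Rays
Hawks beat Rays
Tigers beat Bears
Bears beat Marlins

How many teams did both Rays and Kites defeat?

2

Rays beat: Vipers, Marlins, Bears.
Kites beat: Vipers, Marlins, Tigers, Rays.
Both beat: Vipers, Marlins — 2.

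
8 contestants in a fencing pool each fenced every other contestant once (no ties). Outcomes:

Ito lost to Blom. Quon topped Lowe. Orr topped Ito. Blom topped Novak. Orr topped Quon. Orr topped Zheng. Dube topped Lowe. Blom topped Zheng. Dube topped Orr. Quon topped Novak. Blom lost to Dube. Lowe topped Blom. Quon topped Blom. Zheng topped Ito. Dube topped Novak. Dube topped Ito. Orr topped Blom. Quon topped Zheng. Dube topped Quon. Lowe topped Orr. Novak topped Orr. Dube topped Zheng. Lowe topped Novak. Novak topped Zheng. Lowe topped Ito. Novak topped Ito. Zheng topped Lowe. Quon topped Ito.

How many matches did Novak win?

Novak's results: beat Zheng, Ito, Orr; lost to Dube, Blom, Lowe, Quon.
That is 3 wins.

3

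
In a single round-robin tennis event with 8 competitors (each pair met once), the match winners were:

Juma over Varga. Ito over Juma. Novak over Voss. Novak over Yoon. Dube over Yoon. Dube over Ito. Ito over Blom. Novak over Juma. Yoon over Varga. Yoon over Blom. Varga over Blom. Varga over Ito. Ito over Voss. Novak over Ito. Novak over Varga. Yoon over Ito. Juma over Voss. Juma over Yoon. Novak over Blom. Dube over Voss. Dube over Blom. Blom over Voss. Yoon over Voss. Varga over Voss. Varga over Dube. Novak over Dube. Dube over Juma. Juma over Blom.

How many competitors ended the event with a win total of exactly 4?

3

Win totals: Blom 1, Voss 0, Yoon 4, Juma 4, Dube 5, Ito 3, Varga 4, Novak 7.
Exactly 4: Yoon, Juma, Varga — 3 competitors.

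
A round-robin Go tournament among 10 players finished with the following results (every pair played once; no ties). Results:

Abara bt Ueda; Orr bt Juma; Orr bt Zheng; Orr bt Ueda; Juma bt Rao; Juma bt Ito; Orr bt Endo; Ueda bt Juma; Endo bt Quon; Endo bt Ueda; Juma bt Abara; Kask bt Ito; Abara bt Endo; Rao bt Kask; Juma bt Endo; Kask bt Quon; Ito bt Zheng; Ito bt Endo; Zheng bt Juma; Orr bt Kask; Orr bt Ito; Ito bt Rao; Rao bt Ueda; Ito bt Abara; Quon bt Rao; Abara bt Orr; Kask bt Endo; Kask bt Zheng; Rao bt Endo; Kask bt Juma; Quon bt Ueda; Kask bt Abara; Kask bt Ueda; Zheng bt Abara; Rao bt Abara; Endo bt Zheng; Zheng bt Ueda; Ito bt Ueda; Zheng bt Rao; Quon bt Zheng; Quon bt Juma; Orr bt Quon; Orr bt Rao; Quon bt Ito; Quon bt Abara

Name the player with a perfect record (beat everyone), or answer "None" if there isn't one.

Highest win total is Orr with 8 (out of 9 possible).
Orr lost to Abara, so no player went undefeated.

None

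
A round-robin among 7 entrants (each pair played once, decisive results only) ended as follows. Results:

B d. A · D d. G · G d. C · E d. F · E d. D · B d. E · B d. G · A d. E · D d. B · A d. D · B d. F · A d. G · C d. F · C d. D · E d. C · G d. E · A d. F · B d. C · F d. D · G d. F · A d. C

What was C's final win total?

2

C's results: beat D, F; lost to A, B, E, G.
That is 2 wins.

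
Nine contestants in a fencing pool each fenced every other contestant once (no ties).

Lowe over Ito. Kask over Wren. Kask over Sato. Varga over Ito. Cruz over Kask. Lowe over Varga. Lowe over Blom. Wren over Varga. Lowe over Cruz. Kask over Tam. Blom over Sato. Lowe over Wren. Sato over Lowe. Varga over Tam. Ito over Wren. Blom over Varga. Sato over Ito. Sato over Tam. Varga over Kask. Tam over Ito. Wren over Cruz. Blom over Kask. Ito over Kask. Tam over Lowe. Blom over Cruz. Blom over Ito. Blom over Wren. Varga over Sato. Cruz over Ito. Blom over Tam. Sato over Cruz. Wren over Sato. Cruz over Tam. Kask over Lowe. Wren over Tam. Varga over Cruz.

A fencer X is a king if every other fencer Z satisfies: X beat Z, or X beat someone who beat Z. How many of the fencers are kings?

4

Wren cannot reach Blom in two steps.
Ito cannot reach Blom in two steps.
Kask reaches everyone (king).
Cruz cannot reach Varga, Blom in two steps.
Sato reaches everyone (king).
Lowe reaches everyone (king).
Varga cannot reach Blom in two steps.
Blom reaches everyone (king).
Tam cannot reach Sato in two steps.
Kings: Kask, Sato, Lowe, Blom — 4.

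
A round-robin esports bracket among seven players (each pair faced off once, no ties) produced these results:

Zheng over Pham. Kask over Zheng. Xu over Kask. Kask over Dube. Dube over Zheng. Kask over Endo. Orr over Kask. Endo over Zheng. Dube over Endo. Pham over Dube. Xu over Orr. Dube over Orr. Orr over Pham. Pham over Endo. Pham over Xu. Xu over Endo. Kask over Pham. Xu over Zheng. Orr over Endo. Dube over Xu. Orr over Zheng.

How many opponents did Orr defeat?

4

Orr's results: beat Kask, Pham, Endo, Zheng; lost to Xu, Dube.
That is 4 wins.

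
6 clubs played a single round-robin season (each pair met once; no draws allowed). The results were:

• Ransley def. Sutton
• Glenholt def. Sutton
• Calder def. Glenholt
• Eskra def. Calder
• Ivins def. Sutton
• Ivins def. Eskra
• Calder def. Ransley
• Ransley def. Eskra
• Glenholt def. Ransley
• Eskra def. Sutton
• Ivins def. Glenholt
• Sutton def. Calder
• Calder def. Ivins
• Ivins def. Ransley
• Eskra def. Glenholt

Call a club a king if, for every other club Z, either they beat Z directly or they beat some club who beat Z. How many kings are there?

Eskra reaches everyone (king).
Sutton cannot reach Eskra in two steps.
Ransley cannot reach Ivins in two steps.
Calder reaches everyone (king).
Glenholt cannot reach Ivins in two steps.
Ivins reaches everyone (king).
Kings: Eskra, Calder, Ivins — 3.

3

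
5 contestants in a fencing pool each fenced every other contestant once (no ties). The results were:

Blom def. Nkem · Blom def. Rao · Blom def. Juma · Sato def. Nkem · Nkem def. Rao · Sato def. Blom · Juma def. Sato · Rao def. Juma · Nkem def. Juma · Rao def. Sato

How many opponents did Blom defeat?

3

Blom's results: beat Rao, Juma, Nkem; lost to Sato.
That is 3 wins.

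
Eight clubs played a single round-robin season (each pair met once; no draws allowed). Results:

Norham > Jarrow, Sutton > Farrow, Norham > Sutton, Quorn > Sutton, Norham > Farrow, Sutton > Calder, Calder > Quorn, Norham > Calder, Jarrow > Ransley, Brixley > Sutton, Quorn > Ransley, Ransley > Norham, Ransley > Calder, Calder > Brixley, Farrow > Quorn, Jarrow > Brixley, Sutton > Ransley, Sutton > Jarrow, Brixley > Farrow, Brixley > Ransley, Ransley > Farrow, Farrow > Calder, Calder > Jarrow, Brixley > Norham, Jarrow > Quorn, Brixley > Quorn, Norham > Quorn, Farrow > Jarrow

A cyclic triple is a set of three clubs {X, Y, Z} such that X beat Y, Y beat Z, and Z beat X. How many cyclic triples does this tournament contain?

Win totals: Quorn 2, Sutton 4, Calder 3, Norham 5, Brixley 5, Ransley 3, Farrow 3, Jarrow 3.
A club with w wins dominates both others in C(w,2) triples; summing gives 1 + 6 + 3 + 10 + 10 + 3 + 3 + 3 = 39 transitive triples.
Total triples C(8,3) = 56, so cyclic triples = 56 − 39 = 17.

17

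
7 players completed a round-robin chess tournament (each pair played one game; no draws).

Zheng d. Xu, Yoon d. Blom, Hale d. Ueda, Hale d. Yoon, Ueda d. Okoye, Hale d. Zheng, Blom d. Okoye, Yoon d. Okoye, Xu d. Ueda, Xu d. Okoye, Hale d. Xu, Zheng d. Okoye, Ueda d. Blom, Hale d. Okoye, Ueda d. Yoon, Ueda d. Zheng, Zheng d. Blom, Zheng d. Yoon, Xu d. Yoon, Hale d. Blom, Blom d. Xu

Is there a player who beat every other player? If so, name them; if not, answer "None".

Hale

Hale has 6 wins out of 6 opponents — a perfect record.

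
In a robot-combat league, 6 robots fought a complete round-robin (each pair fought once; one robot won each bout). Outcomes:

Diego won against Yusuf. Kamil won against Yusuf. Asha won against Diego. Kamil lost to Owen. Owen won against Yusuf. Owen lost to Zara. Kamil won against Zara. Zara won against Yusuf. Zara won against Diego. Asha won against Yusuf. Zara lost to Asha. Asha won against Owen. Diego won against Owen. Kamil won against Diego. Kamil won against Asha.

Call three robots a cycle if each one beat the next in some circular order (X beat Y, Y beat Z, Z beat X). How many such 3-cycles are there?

3

Of the C(6,3) = 20 triples, the cyclic ones are: {Asha, Owen, Kamil}; {Owen, Kamil, Zara}; {Owen, Kamil, Diego}.
That is 3.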